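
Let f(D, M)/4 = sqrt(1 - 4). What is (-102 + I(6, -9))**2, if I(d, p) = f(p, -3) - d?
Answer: 11616 - 864*I*sqrt(3) ≈ 11616.0 - 1496.5*I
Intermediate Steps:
f(D, M) = 4*I*sqrt(3) (f(D, M) = 4*sqrt(1 - 4) = 4*sqrt(-3) = 4*(I*sqrt(3)) = 4*I*sqrt(3))
I(d, p) = -d + 4*I*sqrt(3) (I(d, p) = 4*I*sqrt(3) - d = -d + 4*I*sqrt(3))
(-102 + I(6, -9))**2 = (-102 + (-1*6 + 4*I*sqrt(3)))**2 = (-102 + (-6 + 4*I*sqrt(3)))**2 = (-108 + 4*I*sqrt(3))**2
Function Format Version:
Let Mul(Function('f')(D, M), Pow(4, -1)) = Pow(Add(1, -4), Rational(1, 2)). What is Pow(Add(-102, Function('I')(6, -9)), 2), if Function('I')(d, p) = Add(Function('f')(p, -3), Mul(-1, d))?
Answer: Add(11616, Mul(-864, I, Pow(3, Rational(1, 2)))) ≈ Add(11616., Mul(-1496.5, I))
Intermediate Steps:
Function('f')(D, M) = Mul(4, I, Pow(3, Rational(1, 2))) (Function('f')(D, M) = Mul(4, Pow(Add(1, -4), Rational(1, 2))) = Mul(4, Pow(-3, Rational(1, 2))) = Mul(4, Mul(I, Pow(3, Rational(1, 2)))) = Mul(4, I, Pow(3, Rational(1, 2))))
Function('I')(d, p) = Add(Mul(-1, d), Mul(4, I, Pow(3, Rational(1, 2)))) (Function('I')(d, p) = Add(Mul(4, I, Pow(3, Rational(1, 2))), Mul(-1, d)) = Add(Mul(-1, d), Mul(4, I, Pow(3, Rational(1, 2)))))
Pow(Add(-102, Function('I')(6, -9)), 2) = Pow(Add(-102, Add(Mul(-1, 6), Mul(4, I, Pow(3, Rational(1, 2))))), 2) = Pow(Add(-102, Add(-6, Mul(4, I, Pow(3, Rational(1, 2))))), 2) = Pow(Add(-108, Mul(4, I, Pow(3, Rational(1, 2)))), 2)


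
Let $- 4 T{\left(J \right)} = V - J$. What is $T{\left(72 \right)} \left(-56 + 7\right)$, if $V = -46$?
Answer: $- \frac{2891}{2} \approx -1445.5$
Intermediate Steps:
$T{\left(J \right)} = \frac{23}{2} + \frac{J}{4}$ ($T{\left(J \right)} = - \frac{-46 - J}{4} = \frac{23}{2} + \frac{J}{4}$)
$T{\left(72 \right)} \left(-56 + 7\right) = \left(\frac{23}{2} + \frac{1}{4} \cdot 72\right) \left(-56 + 7\right) = \left(\frac{23}{2} + 18\right) \left(-49\right) = \frac{59}{2} \left(-49\right) = - \frac{2891}{2}$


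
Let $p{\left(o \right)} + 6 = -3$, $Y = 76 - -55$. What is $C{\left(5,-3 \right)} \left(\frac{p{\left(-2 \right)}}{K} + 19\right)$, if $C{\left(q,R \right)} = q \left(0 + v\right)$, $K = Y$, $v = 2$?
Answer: $\frac{24800}{131} \approx 189.31$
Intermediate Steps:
$Y = 131$ ($Y = 76 + 55 = 131$)
$p{\left(o \right)} = -9$ ($p{\left(o \right)} = -6 - 3 = -9$)
$K = 131$
$C{\left(q,R \right)} = 2 q$ ($C{\left(q,R \right)} = q \left(0 + 2\right) = q 2 = 2 q$)
$C{\left(5,-3 \right)} \left(\frac{p{\left(-2 \right)}}{K} + 19\right) = 2 \cdot 5 \left(- \frac{9}{131} + 19\right) = 10 \left(\left(-9\right) \frac{1}{131} + 19\right) = 10 \left(- \frac{9}{131} + 19\right) = 10 \cdot \frac{2480}{131} = \frac{24800}{131}$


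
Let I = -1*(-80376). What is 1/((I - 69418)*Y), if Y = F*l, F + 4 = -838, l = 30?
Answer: -1/276799080 ≈ -3.6127e-9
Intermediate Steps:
F = -842 (F = -4 - 838 = -842)
I = 80376
Y = -25260 (Y = -842*30 = -25260)
1/((I - 69418)*Y) = 1/((80376 - 69418)*(-25260)) = -1/25260/10958 = (1/10958)*(-1/25260) = -1/276799080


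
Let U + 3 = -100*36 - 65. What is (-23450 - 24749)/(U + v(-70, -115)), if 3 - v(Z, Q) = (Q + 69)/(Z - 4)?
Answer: 1783363/135628 ≈ 13.149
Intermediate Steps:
v(Z, Q) = 3 - (69 + Q)/(-4 + Z) (v(Z, Q) = 3 - (Q + 69)/(Z - 4) = 3 - (69 + Q)/(-4 + Z))
U = -3668 (U = -3 + (-100*36 - 65) = -3 + (-3600 - 65) = -3 - 3665 = -3668)
(-23450 - 24749)/(U + v(-70, -115)) = (-23450 - 24749)/(-3668 + (-81 - 1*(-115) + 3*(-70))/(-4 - 70)) = -48199/(-3668 + (-81 + 115 - 210)/(-74)) = -48199/(-3668 - 1/74*(-176)) = -48199/(-3668 + 88/37) = -48199/(-135628/37) = -48199*(-37/135628) = 1783363/135628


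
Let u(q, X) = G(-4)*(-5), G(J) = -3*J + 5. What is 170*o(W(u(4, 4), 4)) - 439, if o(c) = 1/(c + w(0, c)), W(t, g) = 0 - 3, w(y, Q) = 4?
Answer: -269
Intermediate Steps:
G(J) = 5 - 3*J
u(q, X) = -85 (u(q, X) = (5 - 3*(-4))*(-5) = (5 + 12)*(-5) = 17*(-5) = -85)
W(t, g) = -3
o(c) = 1/(4 + c) (o(c) = 1/(c + 4) = 1/(4 + c))
170*o(W(u(4, 4), 4)) - 439 = 170/(4 - 3) - 439 = 170/1 - 439 = 170*1 - 439 = 170 - 439 = -269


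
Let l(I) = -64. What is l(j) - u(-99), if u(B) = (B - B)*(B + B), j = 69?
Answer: -64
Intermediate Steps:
u(B) = 0 (u(B) = 0*(2*B) = 0)
l(j) - u(-99) = -64 - 1*0 = -64 + 0 = -64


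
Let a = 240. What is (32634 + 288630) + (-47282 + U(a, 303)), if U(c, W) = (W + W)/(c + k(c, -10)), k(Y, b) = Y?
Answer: 21918661/80 ≈ 2.7398e+5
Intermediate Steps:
U(c, W) = W/c (U(c, W) = (W + W)/(c + c) = (2*W)/((2*c)) = (2*W)*(1/(2*c)) = W/c)
(32634 + 288630) + (-47282 + U(a, 303)) = (32634 + 288630) + (-47282 + 303/240) = 321264 + (-47282 + 303*(1/240)) = 321264 + (-47282 + 101/80) = 321264 - 3782459/80 = 21918661/80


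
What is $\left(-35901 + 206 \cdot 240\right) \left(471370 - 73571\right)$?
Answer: $5385800661$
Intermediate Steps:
$\left(-35901 + 206 \cdot 240\right) \left(471370 - 73571\right) = \left(-35901 + 49440\right) 397799 = 13539 \cdot 397799 = 5385800661$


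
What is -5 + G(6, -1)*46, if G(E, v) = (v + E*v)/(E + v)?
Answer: -347/5 ≈ -69.400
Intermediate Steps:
G(E, v) = (v + E*v)/(E + v)
-5 + G(6, -1)*46 = -5 - (1 + 6)/(6 - 1)*46 = -5 - 1*7/5*46 = -5 - 1*1/5*7*46 = -5 - 7/5*46 = -5 - 322/5 = -347/5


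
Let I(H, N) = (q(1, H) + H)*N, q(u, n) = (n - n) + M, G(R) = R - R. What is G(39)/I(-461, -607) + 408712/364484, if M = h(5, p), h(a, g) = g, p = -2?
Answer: 102178/91121 ≈ 1.1213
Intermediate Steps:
M = -2
G(R) = 0
q(u, n) = -2 (q(u, n) = (n - n) - 2 = 0 - 2 = -2)
I(H, N) = N*(-2 + H) (I(H, N) = (-2 + H)*N = N*(-2 + H))
G(39)/I(-461, -607) + 408712/364484 = 0/((-607*(-2 - 461))) + 408712/364484 = 0/((-607*(-463))) + 408712*(1/364484) = 0/281041 + 102178/91121 = 0*(1/281041) + 102178/91121 = 0 + 102178/91121 = 102178/91121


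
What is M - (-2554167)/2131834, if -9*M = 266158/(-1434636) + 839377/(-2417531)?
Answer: 10458237737920313491/8318014692682382037 ≈ 1.2573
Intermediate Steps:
M = 923822838835/15607246516722 (M = -(266158/(-1434636) + 839377/(-2417531))/9 = -(266158*(-1/1434636) + 839377*(-1/2417531))/9 = -(-133079/717318 - 839377/2417531)/9 = -⅑*(-923822838835/1734138501858) = 923822838835/15607246516722 ≈ 0.059192)
M - (-2554167)/2131834 = 923822838835/15607246516722 - (-2554167)/2131834 = 923822838835/15607246516722 - 1*(-2554167/2131834) = 923822838835/15607246516722 + 2554167/2131834 = 10458237737920313491/8318014692682382037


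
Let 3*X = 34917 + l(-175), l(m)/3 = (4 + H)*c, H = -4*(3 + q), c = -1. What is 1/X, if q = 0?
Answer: 1/11647 ≈ 8.5859e-5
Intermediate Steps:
H = -12 (H = -4*(3 + 0) = -4*3 = -12)
l(m) = 24 (l(m) = 3*((4 - 12)*(-1)) = 3*(-8*(-1)) = 3*8 = 24)
X = 11647 (X = (34917 + 24)/3 = (⅓)*34941 = 11647)
1/X = 1/11647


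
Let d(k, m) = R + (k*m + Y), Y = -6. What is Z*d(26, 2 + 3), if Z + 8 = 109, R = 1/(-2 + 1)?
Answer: 12423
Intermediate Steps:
R = -1 (R = 1/(-1) = -1)
Z = 101 (Z = -8 + 109 = 101)
d(k, m) = -7 + k*m (d(k, m) = -1 + (k*m - 6) = -1 + (-6 + k*m) = -7 + k*m)
Z*d(26, 2 + 3) = 101*(-7 + 26*(2 + 3)) = 101*(-7 + 26*5) = 101*(-7 + 130) = 101*123 = 12423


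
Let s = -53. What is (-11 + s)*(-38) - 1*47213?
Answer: -44781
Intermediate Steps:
(-11 + s)*(-38) - 1*47213 = (-11 - 53)*(-38) - 1*47213 = -64*(-38) - 47213 = 2432 - 47213 = -44781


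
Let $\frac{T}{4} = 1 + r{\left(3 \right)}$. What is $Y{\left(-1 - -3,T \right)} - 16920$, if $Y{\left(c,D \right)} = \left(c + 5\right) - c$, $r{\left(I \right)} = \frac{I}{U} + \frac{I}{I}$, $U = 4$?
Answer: $-16915$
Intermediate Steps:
$r{\left(I \right)} = 1 + \frac{I}{4}$ ($r{\left(I \right)} = \frac{I}{4} + \frac{I}{I} = I \frac{1}{4} + 1 = \frac{I}{4} + 1 = 1 + \frac{I}{4}$)
$T = 11$ ($T = 4 \left(1 + \left(1 + \frac{1}{4} \cdot 3\right)\right) = 4 \left(1 + \left(1 + \frac{3}{4}\right)\right) = 4 \left(1 + \frac{7}{4}\right) = 4 \cdot \frac{11}{4} = 11$)
$Y{\left(c,D \right)} = 5$ ($Y{\left(c,D \right)} = \left(5 + c\right) - c = 5$)
$Y{\left(-1 - -3,T \right)} - 16920 = 5 - 16920 = -16915$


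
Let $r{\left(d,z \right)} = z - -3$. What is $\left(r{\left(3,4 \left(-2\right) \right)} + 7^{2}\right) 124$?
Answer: $5456$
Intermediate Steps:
$r{\left(d,z \right)} = 3 + z$ ($r{\left(d,z \right)} = z + 3 = 3 + z$)
$\left(r{\left(3,4 \left(-2\right) \right)} + 7^{2}\right) 124 = \left(\left(3 + 4 \left(-2\right)\right) + 7^{2}\right) 124 = \left(\left(3 - 8\right) + 49\right) 124 = \left(-5 + 49\right) 124 = 44 \cdot 124 = 5456$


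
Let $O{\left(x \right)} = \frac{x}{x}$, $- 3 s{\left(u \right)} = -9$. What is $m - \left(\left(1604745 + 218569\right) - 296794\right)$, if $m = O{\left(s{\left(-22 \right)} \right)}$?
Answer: $-1526519$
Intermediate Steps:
$s{\left(u \right)} = 3$ ($s{\left(u \right)} = \left(- \frac{1}{3}\right) \left(-9\right) = 3$)
$O{\left(x \right)} = 1$
$m = 1$
$m - \left(\left(1604745 + 218569\right) - 296794\right) = 1 - \left(\left(1604745 + 218569\right) - 296794\right) = 1 - \left(1823314 - 296794\right) = 1 - 1526520 = -1526519$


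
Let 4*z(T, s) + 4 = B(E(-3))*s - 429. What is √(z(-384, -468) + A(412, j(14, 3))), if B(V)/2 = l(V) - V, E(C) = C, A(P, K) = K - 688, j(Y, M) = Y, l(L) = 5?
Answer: I*√10617/2 ≈ 51.519*I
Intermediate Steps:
A(P, K) = -688 + K
B(V) = 10 - 2*V (B(V) = 2*(5 - V) = 10 - 2*V)
z(T, s) = -433/4 + 4*s (z(T, s) = -1 + ((10 - 2*(-3))*s - 429)/4 = -1 + ((10 + 6)*s - 429)/4 = -1 + (16*s - 429)/4 = -1 + (-429 + 16*s)/4 = -1 + (-429/4 + 4*s) = -433/4 + 4*s)
√(z(-384, -468) + A(412, j(14, 3))) = √((-433/4 + 4*(-468)) + (-688 + 14)) = √((-433/4 - 1872) - 674) = √(-7921/4 - 674) = √(-10617/4) = I*√10617/2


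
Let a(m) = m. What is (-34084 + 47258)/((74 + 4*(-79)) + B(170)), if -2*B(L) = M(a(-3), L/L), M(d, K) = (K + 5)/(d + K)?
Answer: -26348/481 ≈ -54.778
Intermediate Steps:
M(d, K) = (5 + K)/(K + d)
B(L) = 3/2 (B(L) = -(5 + L/L)/(2*(L/L - 3)) = -(5 + 1)/(2*(1 - 3)) = -6/(2*(-2)) = -(-1)*6/4 = -½*(-3) = 3/2)
(-34084 + 47258)/((74 + 4*(-79)) + B(170)) = (-34084 + 47258)/((74 + 4*(-79)) + 3/2) = 13174/((74 - 316) + 3/2) = 13174/(-242 + 3/2) = 13174/(-481/2) = 13174*(-2/481) = -26348/481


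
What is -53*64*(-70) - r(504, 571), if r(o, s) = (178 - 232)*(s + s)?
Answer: 299108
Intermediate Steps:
r(o, s) = -108*s
-53*64*(-70) - r(504, 571) = -53*64*(-70) - (-108)*571 = -3392*(-70) - 1*(-61668) = 237440 + 61668 = 299108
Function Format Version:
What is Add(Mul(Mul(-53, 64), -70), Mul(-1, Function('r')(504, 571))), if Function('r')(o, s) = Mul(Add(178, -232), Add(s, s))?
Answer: 299108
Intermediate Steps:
Function('r')(o, s) = Mul(-108, s) (Function('r')(o, s) = Mul(-54, Mul(2, s)) = Mul(-108, s))
Add(Mul(Mul(-53, 64), -70), Mul(-1, Function('r')(504, 571))) = Add(Mul(Mul(-53, 64), -70), Mul(-1, Mul(-108, 571))) = Add(Mul(-3392, -70), Mul(-1, -61668)) = Add(237440, 61668) = 299108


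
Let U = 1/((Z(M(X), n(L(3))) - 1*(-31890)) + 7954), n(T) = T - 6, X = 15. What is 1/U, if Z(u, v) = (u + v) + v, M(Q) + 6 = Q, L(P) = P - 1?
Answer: 39845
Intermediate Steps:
L(P) = -1 + P
M(Q) = -6 + Q
n(T) = -6 + T
Z(u, v) = u + 2*v
U = 1/39845 (U = 1/((((-6 + 15) + 2*(-6 + (-1 + 3))) - 1*(-31890)) + 7954) = 1/(((9 + 2*(-6 + 2)) + 31890) + 7954) = 1/(((9 + 2*(-4)) + 31890) + 7954) = 1/(((9 - 8) + 31890) + 7954) = 1/((1 + 31890) + 7954) = 1/(31891 + 7954) = 1/39845 ≈ 2.5097e-5)
1/U = 1/(1/39845) = 39845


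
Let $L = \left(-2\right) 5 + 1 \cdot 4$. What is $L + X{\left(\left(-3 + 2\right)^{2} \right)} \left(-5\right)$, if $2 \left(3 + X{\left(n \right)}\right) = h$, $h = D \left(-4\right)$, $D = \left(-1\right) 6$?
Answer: $-51$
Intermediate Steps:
$D = -6$
$L = -6$ ($L = -10 + 4 = -6$)
$h = 24$ ($h = \left(-6\right) \left(-4\right) = 24$)
$X{\left(n \right)} = 9$ ($X{\left(n \right)} = -3 + \frac{1}{2} \cdot 24 = -3 + 12 = 9$)
$L + X{\left(\left(-3 + 2\right)^{2} \right)} \left(-5\right) = -6 + 9 \left(-5\right) = -6 - 45 = -51$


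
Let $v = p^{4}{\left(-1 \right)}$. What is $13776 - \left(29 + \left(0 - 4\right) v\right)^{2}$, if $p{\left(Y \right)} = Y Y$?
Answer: $13151$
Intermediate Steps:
$p{\left(Y \right)} = Y^{2}$
$v = 1$ ($v = \left(\left(-1\right)^{2}\right)^{4} = 1^{4} = 1$)
$13776 - \left(29 + \left(0 - 4\right) v\right)^{2} = 13776 - \left(29 + \left(0 - 4\right) 1\right)^{2} = 13776 - \left(29 - 4\right)^{2} = 13776 - 25^{2} = 13776 - 625 = 13151$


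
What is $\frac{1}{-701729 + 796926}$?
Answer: $\frac{1}{95197} \approx 1.0505 \cdot 10^{-5}$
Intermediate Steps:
$\frac{1}{-701729 + 796926} = \frac{1}{95197}$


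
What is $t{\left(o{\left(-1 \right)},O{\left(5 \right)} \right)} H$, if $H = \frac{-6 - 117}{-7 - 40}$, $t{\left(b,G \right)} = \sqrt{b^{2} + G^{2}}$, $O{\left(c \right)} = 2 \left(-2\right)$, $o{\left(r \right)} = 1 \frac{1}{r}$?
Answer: $\frac{123 \sqrt{17}}{47} \approx 10.79$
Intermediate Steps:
$o{\left(r \right)} = \frac{1}{r}$
$O{\left(c \right)} = -4$
$t{\left(b,G \right)} = \sqrt{G^{2} + b^{2}}$
$H = \frac{123}{47}$ ($H = - \frac{123}{-47} = \left(-123\right) \left(- \frac{1}{47}\right) = \frac{123}{47} \approx 2.617$)
$t{\left(o{\left(-1 \right)},O{\left(5 \right)} \right)} H = \sqrt{\left(-4\right)^{2} + \left(\frac{1}{-1}\right)^{2}} \cdot \frac{123}{47} = \sqrt{16 + \left(-1\right)^{2}} \cdot \frac{123}{47} = \sqrt{16 + 1} \cdot \frac{123}{47} = \sqrt{17} \cdot \frac{123}{47} = \frac{123 \sqrt{17}}{47}$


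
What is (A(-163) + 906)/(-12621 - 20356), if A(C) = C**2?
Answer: -3925/4711 ≈ -0.83316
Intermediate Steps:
(A(-163) + 906)/(-12621 - 20356) = ((-163)**2 + 906)/(-12621 - 20356) = (26569 + 906)/(-32977) = 27475*(-1/32977) = -3925/4711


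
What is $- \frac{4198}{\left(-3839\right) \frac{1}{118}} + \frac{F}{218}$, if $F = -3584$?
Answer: $\frac{47115188}{418451} \approx 112.59$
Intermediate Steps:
$- \frac{4198}{\left(-3839\right) \frac{1}{118}} + \frac{F}{218} = - \frac{4198}{\left(-3839\right) \frac{1}{118}} - \frac{3584}{218} = - \frac{4198}{\left(-3839\right) \frac{1}{118}} - \frac{1792}{109} = - \frac{4198}{- \frac{3839}{118}} - \frac{1792}{109} = \left(-4198\right) \left(- \frac{118}{3839}\right) - \frac{1792}{109} = \frac{495364}{3839} - \frac{1792}{109} = \frac{47115188}{418451}$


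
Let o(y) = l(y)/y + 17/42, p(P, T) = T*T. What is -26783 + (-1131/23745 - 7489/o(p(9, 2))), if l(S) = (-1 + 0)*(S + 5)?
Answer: -5575795174/245365 ≈ -22725.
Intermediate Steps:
p(P, T) = T²
l(S) = -5 - S (l(S) = -(5 + S) = -5 - S)
o(y) = 17/42 + (-5 - y)/y (o(y) = (-5 - y)/y + 17/42 = 17/42 + (-5 - y)/y)
-26783 + (-1131/23745 - 7489/o(p(9, 2))) = -26783 + (-1131/23745 - 7489/(-25/42 - 5/(2²))) = -26783 + (-1131*1/23745 - 7489/(-25/42 - 5/4)) = -26783 + (-377/7915 - 7489/(-25/42 - 5*¼)) = -26783 + (-377/7915 - 7489/(-25/42 - 5/4)) = -26783 + (-377/7915 - 7489/(-155/84)) = -26783 + (-377/7915 - 7489*(-84/155)) = -26783 + (-377/7915 + 629076/155) = -26783 + 995815621/245365 = -5575795174/245365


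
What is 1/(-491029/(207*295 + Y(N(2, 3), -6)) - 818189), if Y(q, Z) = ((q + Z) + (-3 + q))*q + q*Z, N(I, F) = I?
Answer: -61043/49945202156 ≈ -1.2222e-6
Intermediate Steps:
Y(q, Z) = Z*q + q*(-3 + Z + 2*q) (Y(q, Z) = ((Z + q) + (-3 + q))*q + Z*q = (-3 + Z + 2*q)*q + Z*q = q*(-3 + Z + 2*q) + Z*q = Z*q + q*(-3 + Z + 2*q))
1/(-491029/(207*295 + Y(N(2, 3), -6)) - 818189) = 1/(-491029/(207*295 + 2*(-3 + 2*(-6) + 2*2)) - 818189) = 1/(-491029/(61065 + 2*(-3 - 12 + 4)) - 818189) = 1/(-491029/(61065 + 2*(-11)) - 818189) = 1/(-491029/(61065 - 22) - 818189) = 1/(-491029/61043 - 818189) = 1/(-49945202156/61043) = -61043/49945202156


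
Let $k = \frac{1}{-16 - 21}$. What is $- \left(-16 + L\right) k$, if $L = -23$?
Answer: $- \frac{39}{37} \approx -1.0541$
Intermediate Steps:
$k = - \frac{1}{37}$ ($k = \frac{1}{-37} = - \frac{1}{37} \approx -0.027027$)
$- \left(-16 + L\right) k = - \frac{\left(-16 - 23\right) \left(-1\right)}{37} = - \frac{\left(-39\right) \left(-1\right)}{37} = \left(-1\right) \frac{39}{37} = - \frac{39}{37}$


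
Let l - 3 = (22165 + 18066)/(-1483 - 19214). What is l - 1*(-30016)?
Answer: 621263012/20697 ≈ 30017.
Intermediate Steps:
l = 21860/20697 (l = 3 + (22165 + 18066)/(-1483 - 19214) = 3 + 40231/(-20697) = 3 + 40231*(-1/20697) = 3 - 40231/20697 = 21860/20697 ≈ 1.0562)
l - 1*(-30016) = 21860/20697 - 1*(-30016) = 21860/20697 + 30016 = 621263012/20697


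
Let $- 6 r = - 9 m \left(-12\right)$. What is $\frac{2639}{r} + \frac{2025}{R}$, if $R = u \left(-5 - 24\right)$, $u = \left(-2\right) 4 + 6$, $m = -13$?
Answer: $\frac{12056}{261} \approx 46.192$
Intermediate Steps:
$u = -2$ ($u = -8 + 6 = -2$)
$r = 234$ ($r = - \frac{\left(-9\right) \left(-13\right) \left(-12\right)}{6} = - \frac{117 \left(-12\right)}{6} = \left(- \frac{1}{6}\right) \left(-1404\right) = 234$)
$R = 58$ ($R = - 2 \left(-5 - 24\right) = \left(-2\right) \left(-29\right) = 58$)
$\frac{2639}{r} + \frac{2025}{R} = \frac{2639}{234} + \frac{2025}{58} = 2639 \cdot \frac{1}{234} + 2025 \cdot \frac{1}{58} = \frac{203}{18} + \frac{2025}{58} = \frac{12056}{261}$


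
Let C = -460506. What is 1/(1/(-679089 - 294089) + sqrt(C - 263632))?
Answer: -973178/685813300259132393 - 947075419684*I*sqrt(724138)/685813300259132393 ≈ -1.419e-12 - 0.0011751*I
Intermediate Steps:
1/(1/(-679089 - 294089) + sqrt(C - 263632)) = 1/(1/(-679089 - 294089) + sqrt(-460506 - 263632)) = 1/(1/(-973178) + sqrt(-724138)) = 1/(-1/973178 + I*sqrt(724138))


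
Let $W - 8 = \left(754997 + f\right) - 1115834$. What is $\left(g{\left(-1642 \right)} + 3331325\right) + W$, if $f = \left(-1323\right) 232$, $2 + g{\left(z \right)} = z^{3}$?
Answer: $-4424437730$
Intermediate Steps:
$g{\left(z \right)} = -2 + z^{3}$
$f = -306936$
$W = -667765$ ($W = 8 + \left(\left(754997 - 306936\right) - 1115834\right) = 8 + \left(448061 - 1115834\right) = 8 - 667773 = -667765$)
$\left(g{\left(-1642 \right)} + 3331325\right) + W = \left(\left(-2 + \left(-1642\right)^{3}\right) + 3331325\right) - 667765 = \left(\left(-2 - 4427101288\right) + 3331325\right) - 667765 = \left(-4427101290 + 3331325\right) - 667765 = -4423769965 - 667765 = -4424437730$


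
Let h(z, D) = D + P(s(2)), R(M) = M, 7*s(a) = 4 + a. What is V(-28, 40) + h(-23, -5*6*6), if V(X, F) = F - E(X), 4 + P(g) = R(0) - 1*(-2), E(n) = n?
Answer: -114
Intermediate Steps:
s(a) = 4/7 + a/7 (s(a) = (4 + a)/7 = 4/7 + a/7)
P(g) = -2 (P(g) = -4 + (0 - 1*(-2)) = -4 + (0 + 2) = -4 + 2 = -2)
h(z, D) = -2 + D (h(z, D) = D - 2 = -2 + D)
V(X, F) = F - X
V(-28, 40) + h(-23, -5*6*6) = (40 - 1*(-28)) + (-2 - 5*6*6) = (40 + 28) + (-2 - 30*6) = 68 + (-2 - 180) = 68 - 182 = -114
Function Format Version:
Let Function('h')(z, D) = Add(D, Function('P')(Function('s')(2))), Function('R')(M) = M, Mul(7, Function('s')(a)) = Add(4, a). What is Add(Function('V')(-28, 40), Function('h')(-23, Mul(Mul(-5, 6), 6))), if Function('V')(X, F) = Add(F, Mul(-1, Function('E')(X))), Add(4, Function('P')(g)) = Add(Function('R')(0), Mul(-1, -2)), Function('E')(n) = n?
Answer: -114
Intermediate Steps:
Function('s')(a) = Add(Rational(4, 7), Mul(Rational(1, 7), a)) (Function('s')(a) = Mul(Rational(1, 7), Add(4, a)) = Add(Rational(4, 7), Mul(Rational(1, 7), a)))
Function('P')(g) = -2 (Function('P')(g) = Add(-4, Add(0, Mul(-1, -2))) = Add(-4, Add(0, 2)) = Add(-4, 2) = -2)
Function('h')(z, D) = Add(-2, D) (Function('h')(z, D) = Add(D, -2) = Add(-2, D))
Function('V')(X, F) = Add(F, Mul(-1, X))
Add(Function('V')(-28, 40), Function('h')(-23, Mul(Mul(-5, 6), 6))) = Add(Add(40, Mul(-1, -28)), Add(-2, Mul(Mul(-5, 6), 6))) = Add(Add(40, 28), Add(-2, Mul(-30, 6))) = Add(68, Add(-2, -180)) = Add(68, -182) = -114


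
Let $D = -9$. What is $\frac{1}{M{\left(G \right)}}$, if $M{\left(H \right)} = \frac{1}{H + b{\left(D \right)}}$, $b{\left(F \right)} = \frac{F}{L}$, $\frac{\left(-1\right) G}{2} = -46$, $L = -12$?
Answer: $\frac{371}{4} \approx 92.75$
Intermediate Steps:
$G = 92$ ($G = \left(-2\right) \left(-46\right) = 92$)
$b{\left(F \right)} = - \frac{F}{12}$ ($b{\left(F \right)} = \frac{F}{-12} = F \left(- \frac{1}{12}\right) = - \frac{F}{12}$)
$M{\left(H \right)} = \frac{1}{\frac{3}{4} + H}$ ($M{\left(H \right)} = \frac{1}{H - - \frac{3}{4}} = \frac{1}{H + \frac{3}{4}} = \frac{1}{\frac{3}{4} + H}$)
$\frac{1}{M{\left(G \right)}} = \frac{1}{4 \frac{1}{3 + 4 \cdot 92}} = \frac{1}{4 \frac{1}{3 + 368}} = \frac{1}{4 \cdot \frac{1}{371}} = \frac{1}{\frac{4}{371}} = \frac{371}{4}$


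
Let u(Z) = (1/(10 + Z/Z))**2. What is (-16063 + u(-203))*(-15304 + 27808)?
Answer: -24303049488/121 ≈ -2.0085e+8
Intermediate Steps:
u(Z) = 1/121 (u(Z) = (1/(10 + 1))**2 = (1/11)**2 = 1/121)
(-16063 + u(-203))*(-15304 + 27808) = (-16063 + 1/121)*(-15304 + 27808) = -1943622/121*12504 = -24303049488/121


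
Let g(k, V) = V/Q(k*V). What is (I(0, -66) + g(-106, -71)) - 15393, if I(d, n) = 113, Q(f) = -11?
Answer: -168009/11 ≈ -15274.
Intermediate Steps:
g(k, V) = -V/11 (g(k, V) = V/(-11) = V*(-1/11) = -V/11)
(I(0, -66) + g(-106, -71)) - 15393 = (113 - 1/11*(-71)) - 15393 = (113 + 71/11) - 15393 = 1314/11 - 15393 = -168009/11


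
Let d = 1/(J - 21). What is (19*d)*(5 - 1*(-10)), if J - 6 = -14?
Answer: -285/29 ≈ -9.8276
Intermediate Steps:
J = -8 (J = 6 - 14 = -8)
d = -1/29 (d = 1/(-8 - 21) = 1/(-29) = -1/29 ≈ -0.034483)
(19*d)*(5 - 1*(-10)) = (19*(-1/29))*(5 - 1*(-10)) = -19*(5 + 10)/29 = -19/29*15 = -285/29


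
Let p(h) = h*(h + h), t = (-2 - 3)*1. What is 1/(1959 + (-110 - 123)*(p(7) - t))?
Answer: -1/22040 ≈ -4.5372e-5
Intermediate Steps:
t = -5 (t = -5*1 = -5)
p(h) = 2*h² (p(h) = h*(2*h) = 2*h²)
1/(1959 + (-110 - 123)*(p(7) - t)) = 1/(1959 + (-110 - 123)*(2*7² - 1*(-5))) = 1/(1959 - 233*(2*49 + 5)) = 1/(1959 - 233*(98 + 5)) = 1/(1959 - 233*103) = 1/(1959 - 23999) = 1/(-22040) = -1/22040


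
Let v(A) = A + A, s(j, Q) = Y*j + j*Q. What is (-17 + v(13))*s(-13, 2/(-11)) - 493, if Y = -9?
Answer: 6394/11 ≈ 581.27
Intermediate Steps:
s(j, Q) = -9*j + Q*j (s(j, Q) = -9*j + j*Q = -9*j + Q*j)
v(A) = 2*A
(-17 + v(13))*s(-13, 2/(-11)) - 493 = (-17 + 2*13)*(-13*(-9 + 2/(-11))) - 493 = (-17 + 26)*(-13*(-9 + 2*(-1/11))) - 493 = 9*(-13*(-9 - 2/11)) - 493 = 9*(-13*(-101/11)) - 493 = 9*(1313/11) - 493 = 11817/11 - 493 = 6394/11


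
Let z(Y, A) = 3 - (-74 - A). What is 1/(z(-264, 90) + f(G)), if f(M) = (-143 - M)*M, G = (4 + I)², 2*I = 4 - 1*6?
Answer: -1/1201 ≈ -0.00083264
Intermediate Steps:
I = -1 (I = (4 - 1*6)/2 = (4 - 6)/2 = (½)*(-2) = -1)
G = 9 (G = (4 - 1)² = 3² = 9)
z(Y, A) = 77 + A (z(Y, A) = 3 + (74 + A) = 77 + A)
f(M) = M*(-143 - M)
1/(z(-264, 90) + f(G)) = 1/((77 + 90) - 1*9*(143 + 9)) = 1/(167 - 1*9*152) = 1/(167 - 1368) = 1/(-1201) = -1/1201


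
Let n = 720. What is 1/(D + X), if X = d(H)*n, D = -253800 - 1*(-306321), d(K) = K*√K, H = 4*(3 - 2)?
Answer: 1/58281 ≈ 1.7158e-5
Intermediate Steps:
H = 4 (H = 4*1 = 4)
d(K) = K^(3/2)
D = 52521 (D = -253800 + 306321 = 52521)
X = 5760 (X = 4^(3/2)*720 = 8*720 = 5760)
1/(D + X) = 1/(52521 + 5760) = 1/58281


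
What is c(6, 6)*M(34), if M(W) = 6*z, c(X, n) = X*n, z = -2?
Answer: -432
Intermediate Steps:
M(W) = -12 (M(W) = 6*(-2) = -12)
c(6, 6)*M(34) = (6*6)*(-12) = 36*(-12) = -432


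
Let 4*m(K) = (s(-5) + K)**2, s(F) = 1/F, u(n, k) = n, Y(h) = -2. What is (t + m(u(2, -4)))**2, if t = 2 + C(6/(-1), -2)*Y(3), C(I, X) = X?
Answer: 463761/10000 ≈ 46.376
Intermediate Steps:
s(F) = 1/F
m(K) = (-1/5 + K)**2/4 (m(K) = (1/(-5) + K)**2/4 = (-1/5 + K)**2/4)
t = 6 (t = 2 - 2*(-2) = 2 + 4 = 6)
(t + m(u(2, -4)))**2 = (6 + (-1 + 5*2)**2/100)**2 = (6 + (-1 + 10)**2/100)**2 = (6 + (1/100)*9**2)**2 = (6 + (1/100)*81)**2 = (6 + 81/100)**2 = (681/100)**2 = 463761/10000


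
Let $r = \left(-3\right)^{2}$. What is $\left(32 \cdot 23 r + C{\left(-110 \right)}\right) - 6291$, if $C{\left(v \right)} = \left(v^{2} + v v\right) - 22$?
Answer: $24511$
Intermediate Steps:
$r = 9$
$C{\left(v \right)} = -22 + 2 v^{2}$ ($C{\left(v \right)} = \left(v^{2} + v^{2}\right) - 22 = 2 v^{2} - 22 = -22 + 2 v^{2}$)
$\left(32 \cdot 23 r + C{\left(-110 \right)}\right) - 6291 = \left(32 \cdot 23 \cdot 9 - \left(22 - 2 \left(-110\right)^{2}\right)\right) - 6291 = \left(736 \cdot 9 + \left(-22 + 2 \cdot 12100\right)\right) - 6291 = \left(6624 + \left(-22 + 24200\right)\right) - 6291 = \left(6624 + 24178\right) - 6291 = 30802 - 6291 = 24511$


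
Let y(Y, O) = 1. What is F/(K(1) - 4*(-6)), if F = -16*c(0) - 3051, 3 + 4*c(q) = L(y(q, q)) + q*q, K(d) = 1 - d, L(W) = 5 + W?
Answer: -1021/8 ≈ -127.63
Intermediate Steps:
c(q) = ¾ + q²/4 (c(q) = -¾ + ((5 + 1) + q*q)/4 = -¾ + (6 + q²)/4 = -¾ + (3/2 + q²/4) = ¾ + q²/4)
F = -3063 (F = -16*(¾ + (¼)*0²) - 3051 = -16*(¾ + (¼)*0) - 3051 = -16*(¾ + 0) - 3051 = -16*¾ - 3051 = -12 - 3051 = -3063)
F/(K(1) - 4*(-6)) = -3063/((1 - 1*1) - 4*(-6)) = -3063/((1 - 1) + 24) = -3063/(0 + 24) = -3063/24 = -3063*1/24 = -1021/8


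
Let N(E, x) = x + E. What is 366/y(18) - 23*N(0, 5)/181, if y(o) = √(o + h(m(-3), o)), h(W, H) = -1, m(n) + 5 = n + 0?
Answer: -115/181 + 366*√17/17 ≈ 88.133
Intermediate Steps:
m(n) = -5 + n (m(n) = -5 + (n + 0) = -5 + n)
N(E, x) = E + x
y(o) = √(-1 + o) (y(o) = √(o - 1) = √(-1 + o))
366/y(18) - 23*N(0, 5)/181 = 366/(√(-1 + 18)) - 23*(0 + 5)/181 = 366/(√17) - 23*5*(1/181) = 366*(√17/17) - 115*1/181 = 366*√17/17 - 115/181 = -115/181 + 366*√17/17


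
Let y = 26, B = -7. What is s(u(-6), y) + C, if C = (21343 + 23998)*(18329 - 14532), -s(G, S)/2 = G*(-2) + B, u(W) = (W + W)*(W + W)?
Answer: 172160367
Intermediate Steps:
u(W) = 4*W² (u(W) = (2*W)*(2*W) = 4*W²)
s(G, S) = 14 + 4*G (s(G, S) = -2*(G*(-2) - 7) = -2*(-2*G - 7) = -2*(-7 - 2*G) = 14 + 4*G)
C = 172159777 (C = 45341*3797 = 172159777)
s(u(-6), y) + C = (14 + 4*(4*(-6)²)) + 172159777 = (14 + 4*(4*36)) + 172159777 = (14 + 4*144) + 172159777 = (14 + 576) + 172159777 = 590 + 172159777 = 172160367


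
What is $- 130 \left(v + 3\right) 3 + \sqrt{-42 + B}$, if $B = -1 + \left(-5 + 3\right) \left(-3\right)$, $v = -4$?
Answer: $390 + i \sqrt{37} \approx 390.0 + 6.0828 i$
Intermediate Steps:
$B = 5$ ($B = -1 - -6 = -1 + 6 = 5$)
$- 130 \left(v + 3\right) 3 + \sqrt{-42 + B} = - 130 \left(-4 + 3\right) 3 + \sqrt{-42 + 5} = - 130 \left(\left(-1\right) 3\right) + \sqrt{-37} = \left(-130\right) \left(-3\right) + i \sqrt{37} = 390 + i \sqrt{37}$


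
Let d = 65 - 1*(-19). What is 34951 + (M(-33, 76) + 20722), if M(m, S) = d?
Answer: 55757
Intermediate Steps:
d = 84 (d = 65 + 19 = 84)
M(m, S) = 84
34951 + (M(-33, 76) + 20722) = 34951 + (84 + 20722) = 34951 + 20806 = 55757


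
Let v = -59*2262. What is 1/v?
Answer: -1/133458 ≈ -7.4930e-6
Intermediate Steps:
v = -133458
1/v = 1/(-133458) = -1/133458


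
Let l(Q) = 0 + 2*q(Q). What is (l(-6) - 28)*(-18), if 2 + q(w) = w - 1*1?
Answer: 828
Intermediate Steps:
q(w) = -3 + w (q(w) = -2 + (w - 1*1) = -2 + (w - 1) = -2 + (-1 + w) = -3 + w)
l(Q) = -6 + 2*Q (l(Q) = 0 + 2*(-3 + Q) = 0 + (-6 + 2*Q) = -6 + 2*Q)
(l(-6) - 28)*(-18) = ((-6 + 2*(-6)) - 28)*(-18) = ((-6 - 12) - 28)*(-18) = (-18 - 28)*(-18) = -46*(-18) = 828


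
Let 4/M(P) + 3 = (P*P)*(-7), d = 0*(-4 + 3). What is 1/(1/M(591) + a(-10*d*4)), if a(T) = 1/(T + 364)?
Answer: -364/222492269 ≈ -1.6360e-6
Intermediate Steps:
d = 0 (d = 0*(-1) = 0)
M(P) = 4/(-3 - 7*P²) (M(P) = 4/(-3 + (P*P)*(-7)) = 4/(-3 + P²*(-7)) = 4/(-3 - 7*P²))
a(T) = 1/(364 + T)
1/(1/M(591) + a(-10*d*4)) = 1/(1/(-4/(3 + 7*591²)) + 1/(364 - 10*0*4)) = 1/(1/(-4/(3 + 7*349281)) + 1/(364 + 0*4)) = 1/(1/(-4/(3 + 2444967)) + 1/(364 + 0)) = 1/(1/(-4/2444970) + 1/364) = 1/(1/(-4*1/2444970) + 1/364) = 1/(1/(-2/1222485) + 1/364) = 1/(-1222485/2 + 1/364) = 1/(-222492269/364) = -364/222492269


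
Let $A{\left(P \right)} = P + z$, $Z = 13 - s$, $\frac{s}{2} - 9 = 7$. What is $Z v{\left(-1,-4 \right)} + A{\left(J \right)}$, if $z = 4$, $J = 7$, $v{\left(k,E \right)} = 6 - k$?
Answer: $-122$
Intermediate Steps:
$s = 32$ ($s = 18 + 2 \cdot 7 = 18 + 14 = 32$)
$Z = -19$ ($Z = 13 - 32 = -19$)
$A{\left(P \right)} = 4 + P$ ($A{\left(P \right)} = P + 4 = 4 + P$)
$Z v{\left(-1,-4 \right)} + A{\left(J \right)} = - 19 \left(6 - -1\right) + \left(4 + 7\right) = - 19 \left(6 + 1\right) + 11 = \left(-19\right) 7 + 11 = -133 + 11 = -122$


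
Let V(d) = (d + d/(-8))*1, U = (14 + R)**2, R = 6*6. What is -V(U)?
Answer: -4375/2 ≈ -2187.5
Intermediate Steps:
R = 36
U = 2500 (U = (14 + 36)**2 = 50**2 = 2500)
V(d) = 7*d/8 (V(d) = (d + d*(-1/8))*1 = (d - d/8)*1 = (7*d/8)*1 = 7*d/8)
-V(U) = -7*2500/8 = -1*4375/2 = -4375/2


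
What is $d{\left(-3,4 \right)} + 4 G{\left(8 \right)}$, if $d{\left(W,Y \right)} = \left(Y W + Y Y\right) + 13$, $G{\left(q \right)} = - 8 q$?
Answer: $-239$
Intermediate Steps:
$d{\left(W,Y \right)} = 13 + Y^{2} + W Y$ ($d{\left(W,Y \right)} = \left(W Y + Y^{2}\right) + 13 = \left(Y^{2} + W Y\right) + 13 = 13 + Y^{2} + W Y$)
$d{\left(-3,4 \right)} + 4 G{\left(8 \right)} = \left(13 + 4^{2} - 12\right) + 4 \left(\left(-8\right) 8\right) = \left(13 + 16 - 12\right) + 4 \left(-64\right) = 17 - 256 = -239$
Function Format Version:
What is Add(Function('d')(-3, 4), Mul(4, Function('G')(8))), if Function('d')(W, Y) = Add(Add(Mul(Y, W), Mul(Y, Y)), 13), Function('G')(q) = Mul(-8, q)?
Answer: -239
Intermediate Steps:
Function('d')(W, Y) = Add(13, Pow(Y, 2), Mul(W, Y)) (Function('d')(W, Y) = Add(Add(Mul(W, Y), Pow(Y, 2)), 13) = Add(Add(Pow(Y, 2), Mul(W, Y)), 13) = Add(13, Pow(Y, 2), Mul(W, Y)))
Add(Function('d')(-3, 4), Mul(4, Function('G')(8))) = Add(Add(13, Pow(4, 2), Mul(-3, 4)), Mul(4, Mul(-8, 8))) = Add(Add(13, 16, -12), Mul(4, -64)) = Add(17, -256) = -239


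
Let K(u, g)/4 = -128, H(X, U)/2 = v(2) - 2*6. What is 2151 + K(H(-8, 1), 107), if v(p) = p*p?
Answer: 1639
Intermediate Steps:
v(p) = p**2
H(X, U) = -16 (H(X, U) = 2*(2**2 - 2*6) = 2*(4 - 12) = 2*(-8) = -16)
K(u, g) = -512 (K(u, g) = 4*(-128) = -512)
2151 + K(H(-8, 1), 107) = 2151 - 512 = 1639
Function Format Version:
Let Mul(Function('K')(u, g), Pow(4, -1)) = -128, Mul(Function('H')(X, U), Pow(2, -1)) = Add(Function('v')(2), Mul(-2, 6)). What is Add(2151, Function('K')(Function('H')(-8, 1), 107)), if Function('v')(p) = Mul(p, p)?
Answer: 1639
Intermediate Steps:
Function('v')(p) = Pow(p, 2)
Function('H')(X, U) = -16 (Function('H')(X, U) = Mul(2, Add(Pow(2, 2), Mul(-2, 6))) = Mul(2, Add(4, -12)) = Mul(2, -8) = -16)
Function('K')(u, g) = -512 (Function('K')(u, g) = Mul(4, -128) = -512)
Add(2151, Function('K')(Function('H')(-8, 1), 107)) = Add(2151, -512) = 1639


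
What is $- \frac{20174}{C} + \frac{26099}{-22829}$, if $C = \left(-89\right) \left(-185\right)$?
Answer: $- \frac{24061413}{10158905} \approx -2.3685$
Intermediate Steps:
$C = 16465$
$- \frac{20174}{C} + \frac{26099}{-22829} = - \frac{20174}{16465} + \frac{26099}{-22829} = \left(-20174\right) \frac{1}{16465} + 26099 \left(- \frac{1}{22829}\right) = - \frac{20174}{16465} - \frac{26099}{22829} = - \frac{24061413}{10158905}$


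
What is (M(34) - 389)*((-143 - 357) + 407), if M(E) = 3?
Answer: 35898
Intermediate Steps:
(M(34) - 389)*((-143 - 357) + 407) = (3 - 389)*((-143 - 357) + 407) = -386*(-500 + 407) = -386*(-93) = 35898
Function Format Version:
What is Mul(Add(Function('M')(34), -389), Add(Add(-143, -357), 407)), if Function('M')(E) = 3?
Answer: 35898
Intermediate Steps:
Mul(Add(Function('M')(34), -389), Add(Add(-143, -357), 407)) = Mul(Add(3, -389), Add(Add(-143, -357), 407)) = Mul(-386, Add(-500, 407)) = Mul(-386, -93) = 35898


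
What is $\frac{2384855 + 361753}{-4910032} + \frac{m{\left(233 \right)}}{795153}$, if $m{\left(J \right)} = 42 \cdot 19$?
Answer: $- \frac{45417820531}{81338055727} \approx -0.55838$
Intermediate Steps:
$m{\left(J \right)} = 798$
$\frac{2384855 + 361753}{-4910032} + \frac{m{\left(233 \right)}}{795153} = \frac{2384855 + 361753}{-4910032} + \frac{798}{795153} = 2746608 \left(- \frac{1}{4910032}\right) + 798 \cdot \frac{1}{795153} = - \frac{171663}{306877} + \frac{266}{265051} = - \frac{45417820531}{81338055727}$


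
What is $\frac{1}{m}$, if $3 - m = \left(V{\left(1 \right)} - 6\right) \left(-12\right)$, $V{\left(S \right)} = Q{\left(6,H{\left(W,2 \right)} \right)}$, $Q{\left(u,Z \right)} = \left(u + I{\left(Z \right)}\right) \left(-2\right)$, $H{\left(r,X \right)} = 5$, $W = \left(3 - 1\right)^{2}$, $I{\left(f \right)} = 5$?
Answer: $- \frac{1}{333} \approx -0.003003$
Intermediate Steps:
$W = 4$ ($W = 2^{2} = 4$)
$Q{\left(u,Z \right)} = -10 - 2 u$ ($Q{\left(u,Z \right)} = \left(u + 5\right) \left(-2\right) = \left(5 + u\right) \left(-2\right) = -10 - 2 u$)
$V{\left(S \right)} = -22$ ($V{\left(S \right)} = -10 - 12 = -22$)
$m = -333$ ($m = 3 - \left(-22 - 6\right) \left(-12\right) = 3 - \left(-28\right) \left(-12\right) = 3 - 336 = -333$)
$\frac{1}{m} = \frac{1}{-333} = - \frac{1}{333}$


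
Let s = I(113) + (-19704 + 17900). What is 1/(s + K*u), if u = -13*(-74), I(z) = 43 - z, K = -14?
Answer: -1/15342 ≈ -6.5181e-5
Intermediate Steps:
u = 962
s = -1874 (s = (43 - 1*113) + (-19704 + 17900) = (43 - 113) - 1804 = -70 - 1804 = -1874)
1/(s + K*u) = 1/(-1874 - 14*962) = 1/(-1874 - 13468) = 1/(-15342) = -1/15342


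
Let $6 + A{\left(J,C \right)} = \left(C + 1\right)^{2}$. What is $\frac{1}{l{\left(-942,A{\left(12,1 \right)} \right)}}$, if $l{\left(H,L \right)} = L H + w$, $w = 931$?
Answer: $\frac{1}{2815} \approx 0.00035524$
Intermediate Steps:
$A{\left(J,C \right)} = -6 + \left(1 + C\right)^{2}$ ($A{\left(J,C \right)} = -6 + \left(C + 1\right)^{2} = -6 + \left(1 + C\right)^{2}$)
$l{\left(H,L \right)} = 931 + H L$ ($l{\left(H,L \right)} = L H + 931 = H L + 931 = 931 + H L$)
$\frac{1}{l{\left(-942,A{\left(12,1 \right)} \right)}} = \frac{1}{931 - 942 \left(-6 + \left(1 + 1\right)^{2}\right)} = \frac{1}{931 - 942 \left(-6 + 2^{2}\right)} = \frac{1}{931 - 942 \left(-6 + 4\right)} = \frac{1}{931 - -1884} = \frac{1}{931 + 1884} = \frac{1}{2815}$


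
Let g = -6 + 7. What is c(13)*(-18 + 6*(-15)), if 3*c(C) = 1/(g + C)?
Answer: -18/7 ≈ -2.5714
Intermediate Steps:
g = 1
c(C) = 1/(3*(1 + C))
c(13)*(-18 + 6*(-15)) = (1/(3*(1 + 13)))*(-18 + 6*(-15)) = ((⅓)/14)*(-18 - 90) = ((⅓)*(1/14))*(-108) = (1/42)*(-108) = -18/7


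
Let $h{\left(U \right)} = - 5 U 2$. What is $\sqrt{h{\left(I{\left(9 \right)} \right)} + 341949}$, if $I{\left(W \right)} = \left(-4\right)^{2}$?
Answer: $\sqrt{341789} \approx 584.63$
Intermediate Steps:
$I{\left(W \right)} = 16$
$h{\left(U \right)} = - 10 U$
$\sqrt{h{\left(I{\left(9 \right)} \right)} + 341949} = \sqrt{\left(-10\right) 16 + 341949} = \sqrt{-160 + 341949} = \sqrt{341789}$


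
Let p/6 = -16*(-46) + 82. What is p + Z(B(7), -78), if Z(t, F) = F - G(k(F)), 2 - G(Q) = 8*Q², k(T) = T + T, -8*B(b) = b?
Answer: 199516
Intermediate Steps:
B(b) = -b/8
k(T) = 2*T
G(Q) = 2 - 8*Q²
Z(t, F) = -2 + F + 32*F² (Z(t, F) = F - (2 - 8*4*F²) = F - (2 - 32*F²) = F + (-2 + 32*F²) = -2 + F + 32*F²)
p = 4908 (p = 6*(-16*(-46) + 82) = 6*(736 + 82) = 6*818 = 4908)
p + Z(B(7), -78) = 4908 + (-2 - 78 + 32*(-78)²) = 4908 + (-2 - 78 + 32*6084) = 4908 + (-2 - 78 + 194688) = 4908 + 194608 = 199516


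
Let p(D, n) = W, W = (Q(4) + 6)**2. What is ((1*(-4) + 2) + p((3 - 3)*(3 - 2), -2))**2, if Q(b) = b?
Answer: 9604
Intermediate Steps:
W = 100 (W = (4 + 6)**2 = 10**2 = 100)
p(D, n) = 100
((1*(-4) + 2) + p((3 - 3)*(3 - 2), -2))**2 = ((1*(-4) + 2) + 100)**2 = ((-4 + 2) + 100)**2 = (-2 + 100)**2 = 98**2 = 9604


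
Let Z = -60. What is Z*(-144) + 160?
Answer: 8800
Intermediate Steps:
Z*(-144) + 160 = -60*(-144) + 160 = 8640 + 160 = 8800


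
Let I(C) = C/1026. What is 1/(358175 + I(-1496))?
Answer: 513/183743027 ≈ 2.7919e-6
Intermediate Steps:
I(C) = C/1026 (I(C) = C*(1/1026) = C/1026)
1/(358175 + I(-1496)) = 1/(358175 + (1/1026)*(-1496)) = 1/(358175 - 748/513) = 1/(183743027/513) = 513/183743027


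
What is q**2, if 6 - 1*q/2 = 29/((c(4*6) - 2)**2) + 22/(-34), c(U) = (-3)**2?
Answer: 101767744/693889 ≈ 146.66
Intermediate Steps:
c(U) = 9
q = 10088/833 (q = 12 - 2*(29/((9 - 2)**2) + 22/(-34)) = 12 - 2*(29/(7**2) + 22*(-1/34)) = 12 - 2*(29/49 - 11/17) = 12 - 2*(-46/833) = 12 + 92/833 = 10088/833 ≈ 12.110)
q**2 = (10088/833)**2 = 101767744/693889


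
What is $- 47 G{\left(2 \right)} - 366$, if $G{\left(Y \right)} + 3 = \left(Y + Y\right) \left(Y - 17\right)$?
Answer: $2595$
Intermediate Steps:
$G{\left(Y \right)} = -3 + 2 Y \left(-17 + Y\right)$ ($G{\left(Y \right)} = -3 + \left(Y + Y\right) \left(Y - 17\right) = -3 + 2 Y \left(-17 + Y\right)$)
$- 47 G{\left(2 \right)} - 366 = - 47 \left(-3 - 68 + 2 \cdot 2^{2}\right) - 366 = - 47 \left(-3 - 68 + 2 \cdot 4\right) - 366 = - 47 \left(-3 - 68 + 8\right) - 366 = \left(-47\right) \left(-63\right) - 366 = 2961 - 366 = 2595$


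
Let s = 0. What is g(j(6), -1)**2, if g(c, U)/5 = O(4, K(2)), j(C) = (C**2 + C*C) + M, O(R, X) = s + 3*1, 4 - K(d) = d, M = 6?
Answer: 225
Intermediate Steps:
K(d) = 4 - d
O(R, X) = 3 (O(R, X) = 0 + 3*1 = 0 + 3 = 3)
j(C) = 6 + 2*C**2 (j(C) = (C**2 + C*C) + 6 = (C**2 + C**2) + 6 = 2*C**2 + 6 = 6 + 2*C**2)
g(c, U) = 15 (g(c, U) = 5*3 = 15)
g(j(6), -1)**2 = 15**2 = 225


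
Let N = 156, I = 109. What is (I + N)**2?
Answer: 70225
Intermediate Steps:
(I + N)**2 = (109 + 156)**2 = 265**2 = 70225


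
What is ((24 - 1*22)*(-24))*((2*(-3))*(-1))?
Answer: -288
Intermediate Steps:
((24 - 1*22)*(-24))*((2*(-3))*(-1)) = ((24 - 22)*(-24))*(-6*(-1)) = (2*(-24))*6 = -48*6 = -288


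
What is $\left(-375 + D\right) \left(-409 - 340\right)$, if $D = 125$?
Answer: $187250$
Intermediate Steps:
$\left(-375 + D\right) \left(-409 - 340\right) = \left(-375 + 125\right) \left(-409 - 340\right) = \left(-250\right) \left(-749\right) = 187250$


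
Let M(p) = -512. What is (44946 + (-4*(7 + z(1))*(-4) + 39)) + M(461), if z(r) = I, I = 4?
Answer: 44649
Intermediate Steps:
z(r) = 4
(44946 + (-4*(7 + z(1))*(-4) + 39)) + M(461) = (44946 + (-4*(7 + 4)*(-4) + 39)) - 512 = (44946 + (-4*11*(-4) + 39)) - 512 = (44946 + (-44*(-4) + 39)) - 512 = (44946 + (176 + 39)) - 512 = (44946 + 215) - 512 = 45161 - 512 = 44649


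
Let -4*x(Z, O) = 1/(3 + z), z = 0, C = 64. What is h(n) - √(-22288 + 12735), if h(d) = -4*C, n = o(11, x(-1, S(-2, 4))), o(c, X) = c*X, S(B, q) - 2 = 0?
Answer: -256 - I*√9553 ≈ -256.0 - 97.74*I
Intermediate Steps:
S(B, q) = 2 (S(B, q) = 2 + 0 = 2)
x(Z, O) = -1/12 (x(Z, O) = -1/(4*(3 + 0)) = -¼/3 = -¼*⅓ = -1/12)
o(c, X) = X*c
n = -11/12 (n = -1/12*11 = -11/12 ≈ -0.91667)
h(d) = -256 (h(d) = -4*64 = -256)
h(n) - √(-22288 + 12735) = -256 - √(-22288 + 12735) = -256 - √(-9553) = -256 - I*√9553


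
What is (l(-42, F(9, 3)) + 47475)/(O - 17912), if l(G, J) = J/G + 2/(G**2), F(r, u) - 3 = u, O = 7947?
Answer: -8374565/1757826 ≈ -4.7642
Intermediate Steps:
F(r, u) = 3 + u
l(G, J) = 2/G**2 + J/G (l(G, J) = J/G + 2/G**2 = 2/G**2 + J/G)
(l(-42, F(9, 3)) + 47475)/(O - 17912) = ((2 - 42*(3 + 3))/(-42)**2 + 47475)/(7947 - 17912) = ((2 - 42*6)/1764 + 47475)/(-9965) = ((2 - 252)/1764 + 47475)*(-1/9965) = ((1/1764)*(-250) + 47475)*(-1/9965) = (-125/882 + 47475)*(-1/9965) = (41872825/882)*(-1/9965) = -8374565/1757826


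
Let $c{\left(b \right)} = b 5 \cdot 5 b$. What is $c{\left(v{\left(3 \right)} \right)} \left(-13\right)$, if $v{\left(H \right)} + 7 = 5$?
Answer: $-1300$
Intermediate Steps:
$v{\left(H \right)} = -2$ ($v{\left(H \right)} = -7 + 5 = -2$)
$c{\left(b \right)} = 25 b^{2}$ ($c{\left(b \right)} = b 25 b = 25 b^{2}$)
$c{\left(v{\left(3 \right)} \right)} \left(-13\right) = 25 \left(-2\right)^{2} \left(-13\right) = 25 \cdot 4 \left(-13\right) = 100 \left(-13\right) = -1300$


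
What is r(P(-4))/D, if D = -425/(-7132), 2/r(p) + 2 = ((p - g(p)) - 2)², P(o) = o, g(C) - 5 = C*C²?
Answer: 14264/1192975 ≈ 0.011957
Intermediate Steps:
g(C) = 5 + C³ (g(C) = 5 + C*C² = 5 + C³)
r(p) = 2/(-2 + (-7 + p - p³)²) (r(p) = 2/(-2 + ((p - (5 + p³)) - 2)²) = 2/(-2 + ((p + (-5 - p³)) - 2)²) = 2/(-2 + ((-5 + p - p³) - 2)²) = 2/(-2 + (-7 + p - p³)²))
D = 425/7132 (D = -425*(-1/7132) = 425/7132 ≈ 0.059591)
r(P(-4))/D = (2/(-2 + (7 + (-4)³ - 1*(-4))²))/(425/7132) = (2/(-2 + (7 - 64 + 4)²))*(7132/425) = (2/(-2 + (-53)²))*(7132/425) = (2/(-2 + 2809))*(7132/425) = (2/2807)*(7132/425) = 14264/1192975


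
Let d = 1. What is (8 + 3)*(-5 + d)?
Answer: -44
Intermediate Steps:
(8 + 3)*(-5 + d) = (8 + 3)*(-5 + 1) = 11*(-4) = -44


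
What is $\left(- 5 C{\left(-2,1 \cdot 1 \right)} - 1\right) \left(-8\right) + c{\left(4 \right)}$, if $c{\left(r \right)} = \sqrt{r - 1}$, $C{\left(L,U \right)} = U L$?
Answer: $-72 + \sqrt{3} \approx -70.268$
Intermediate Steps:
$C{\left(L,U \right)} = L U$
$c{\left(r \right)} = \sqrt{-1 + r}$
$\left(- 5 C{\left(-2,1 \cdot 1 \right)} - 1\right) \left(-8\right) + c{\left(4 \right)} = \left(- 5 \left(- 2 \cdot 1 \cdot 1\right) - 1\right) \left(-8\right) + \sqrt{-1 + 4} = \left(- 5 \left(\left(-2\right) 1\right) - 1\right) \left(-8\right) + \sqrt{3} = \left(\left(-5\right) \left(-2\right) - 1\right) \left(-8\right) + \sqrt{3} = \left(10 - 1\right) \left(-8\right) + \sqrt{3} = 9 \left(-8\right) + \sqrt{3} = -72 + \sqrt{3}$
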